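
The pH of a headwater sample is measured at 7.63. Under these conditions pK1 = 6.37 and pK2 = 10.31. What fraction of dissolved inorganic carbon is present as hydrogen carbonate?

α₁ = 0.946

α₁ = 1 / (1 + [H⁺]/K1 + K2/[H⁺]) = 1 / (1 + 10^-1.26 + 10^-2.68)
   = 1 / (1 + 0.054954 + 0.0020893) = 1/1.0570 = 0.9460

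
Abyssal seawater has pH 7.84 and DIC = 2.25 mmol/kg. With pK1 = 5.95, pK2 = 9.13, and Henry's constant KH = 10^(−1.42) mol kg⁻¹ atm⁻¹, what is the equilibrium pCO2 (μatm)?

α₀ = 1 / (1 + K1/[H⁺] + K1K2/[H⁺]²) = 1 / (1 + 10^+1.89 + 10^+0.60)
   = 1 / (1 + 77.625 + 3.9811) = 1/82.606 = 0.01211
[CO2*] = α₀ × DIC = 0.01211 × 2.25 = 0.02724 mmol/kg
pCO2 = [CO2*]/KH = 2.724×10^-5 / 3.802×10^-2 = 716 μatm

pCO2 = 716 μatm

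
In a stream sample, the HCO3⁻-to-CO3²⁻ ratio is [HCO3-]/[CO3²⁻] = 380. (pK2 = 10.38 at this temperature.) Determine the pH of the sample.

pH = 7.80

From K2 = [H⁺][CO3²⁻]/[HCO3-]:  pH = pK2 − log₁₀([HCO3-]/[CO3²⁻])
log₁₀(380) = +2.580
pH = 10.38 − (+2.580) = 7.80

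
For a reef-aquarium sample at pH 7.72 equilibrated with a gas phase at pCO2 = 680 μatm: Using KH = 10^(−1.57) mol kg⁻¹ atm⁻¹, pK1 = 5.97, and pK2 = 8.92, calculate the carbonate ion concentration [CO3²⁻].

[CO2*] = KH · pCO2 = 10^(−1.57) × 680×10^-6 = 1.830×10^-5 mol/kg
α₀ = 1/(1 + K1/[H⁺] + K1K2/[H⁺]²) = 1/(1 + 10^+1.75 + 10^+0.55) = 0.01645
DIC = [CO2*]/α₀ = 1.830×10^-5 / 0.01645 = 1.112 mmol/kg
[CO3²⁻] = α₂·DIC; α₂ = 0.05837, so [CO3²⁻] = 0.05837 × 1.112 = 0.0649 mmol/kg

[CO3²⁻] = 0.0649 mmol/kg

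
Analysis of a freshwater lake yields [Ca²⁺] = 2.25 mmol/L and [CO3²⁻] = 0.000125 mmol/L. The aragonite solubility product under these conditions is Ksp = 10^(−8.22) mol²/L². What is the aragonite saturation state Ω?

Ω = 0.0467

Ksp = 10^(−8.22) = 6.026×10^-9
Ω = [Ca²⁺][CO3²⁻]/Ksp = (2.25×10^-3)(0.000125×10^-3) / 6.026×10^-9 = 0.0467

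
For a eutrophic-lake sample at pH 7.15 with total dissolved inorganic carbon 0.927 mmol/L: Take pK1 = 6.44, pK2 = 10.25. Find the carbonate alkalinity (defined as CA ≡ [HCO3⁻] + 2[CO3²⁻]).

CA = [HCO3⁻] + 2[CO3²⁻] = (α₁ + 2α₂)·DIC
At pH 7.15: [H⁺]/K1 = 10^-0.71 = 0.19498, K2/[H⁺] = 10^-3.10 = 0.00079433
α₁ = 1/(1 + 0.19498 + 0.00079433) = 1/1.1958 = 0.8363; α₂ = α₁·K2/[H⁺] = 0.0006643
α₁ + 2α₂ = 0.8376
CA = 0.8376 × 0.927 = 0.776 mmol/L

CA = 0.776 mmol/L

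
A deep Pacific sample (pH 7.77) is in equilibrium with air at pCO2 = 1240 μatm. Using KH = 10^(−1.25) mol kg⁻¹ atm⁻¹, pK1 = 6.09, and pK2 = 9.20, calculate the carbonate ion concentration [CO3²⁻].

[CO3²⁻] = 0.124 mmol/kg

[CO2*] = KH · pCO2 = 10^(−1.25) × 1240×10^-6 = 6.973×10^-5 mol/kg
α₀ = 1/(1 + K1/[H⁺] + K1K2/[H⁺]²) = 1/(1 + 10^+1.68 + 10^+0.25) = 0.01975
DIC = [CO2*]/α₀ = 6.973×10^-5 / 0.01975 = 3.531 mmol/kg
[CO3²⁻] = α₂·DIC; α₂ = 0.03512, so [CO3²⁻] = 0.03512 × 3.531 = 0.124 mmol/kg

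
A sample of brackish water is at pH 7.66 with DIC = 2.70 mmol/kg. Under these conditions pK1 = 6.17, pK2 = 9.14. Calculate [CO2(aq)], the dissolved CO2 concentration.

α₀ = 1 / (1 + K1/[H⁺] + K1K2/[H⁺]²) = 1 / (1 + 10^+1.49 + 10^+0.01)
   = 1 / (1 + 30.903 + 1.0233) = 1/32.926 = 0.03037
[CO2*] = α₀ × DIC = 0.03037 × 2.70 = 0.0820 mmol/kg

[CO2*] = 0.0820 mmol/kg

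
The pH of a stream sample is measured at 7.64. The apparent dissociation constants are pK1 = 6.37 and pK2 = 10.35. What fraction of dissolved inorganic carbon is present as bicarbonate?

α₁ = 1 / (1 + [H⁺]/K1 + K2/[H⁺]) = 1 / (1 + 10^-1.27 + 10^-2.71)
   = 1 / (1 + 0.053703 + 0.0019498) = 1/1.0557 = 0.9473

α₁ = 0.947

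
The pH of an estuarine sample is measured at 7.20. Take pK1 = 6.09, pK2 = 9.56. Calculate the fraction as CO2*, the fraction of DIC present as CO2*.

α₀ = 0.0717

α₀ = 1 / (1 + K1/[H⁺] + K1K2/[H⁺]²) = 1 / (1 + 10^+1.11 + 10^-1.25)
   = 1 / (1 + 12.882 + 0.056234) = 1/13.939 = 0.07174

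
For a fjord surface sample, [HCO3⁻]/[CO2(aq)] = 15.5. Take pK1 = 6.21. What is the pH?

From K1 = [H⁺][HCO3⁻]/[CO2(aq)]:  pH = pK1 + log₁₀([HCO3⁻]/[CO2(aq)])
log₁₀(15.5) = +1.190
pH = 6.21 + (+1.190) = 7.40

pH = 7.40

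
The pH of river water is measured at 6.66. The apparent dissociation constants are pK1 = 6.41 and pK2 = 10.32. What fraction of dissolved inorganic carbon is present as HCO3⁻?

α₁ = 1 / (1 + [H⁺]/K1 + K2/[H⁺]) = 1 / (1 + 10^-0.25 + 10^-3.66)
   = 1 / (1 + 0.56234 + 0.00021878) = 1/1.5626 = 0.6400

α₁ = 0.640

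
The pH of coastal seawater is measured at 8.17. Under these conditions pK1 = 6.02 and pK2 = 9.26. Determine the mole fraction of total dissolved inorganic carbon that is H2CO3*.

α₀ = 1 / (1 + K1/[H⁺] + K1K2/[H⁺]²) = 1 / (1 + 10^+2.15 + 10^+1.06)
   = 1 / (1 + 141.25 + 11.482) = 1/153.74 = 0.006505

α₀ = 0.00650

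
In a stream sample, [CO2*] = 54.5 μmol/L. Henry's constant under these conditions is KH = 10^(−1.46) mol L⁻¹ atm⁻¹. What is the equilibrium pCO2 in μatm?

pCO2 = 1570 μatm

KH = 10^(−1.46) = 3.467×10^-2 mol L⁻¹ atm⁻¹
pCO2 = [CO2*]/KH = 54.5×10^-6 / 3.467×10^-2 = 1.57×10^-3 atm = 1570 μatm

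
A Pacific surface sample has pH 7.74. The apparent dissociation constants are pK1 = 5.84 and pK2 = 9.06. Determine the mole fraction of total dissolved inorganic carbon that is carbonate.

α₂ = 0.0451

α₂ = 1 / (1 + [H⁺]/K2 + [H⁺]²/(K1K2)) = 1 / (1 + 10^+1.32 + 10^-0.58)
   = 1 / (1 + 20.893 + 0.26303) = 1/22.156 = 0.04513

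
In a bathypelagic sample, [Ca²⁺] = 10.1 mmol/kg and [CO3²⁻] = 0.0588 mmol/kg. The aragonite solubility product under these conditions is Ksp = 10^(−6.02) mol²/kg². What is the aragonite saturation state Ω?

Ksp = 10^(−6.02) = 9.550×10^-7
Ω = [Ca²⁺][CO3²⁻]/Ksp = (10.1×10^-3)(0.0588×10^-3) / 9.550×10^-7 = 0.622

Ω = 0.622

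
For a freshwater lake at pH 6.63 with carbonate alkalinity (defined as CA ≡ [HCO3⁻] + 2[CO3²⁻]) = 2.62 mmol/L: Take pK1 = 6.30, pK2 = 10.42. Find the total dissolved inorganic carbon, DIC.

CA = [HCO3⁻] + 2[CO3²⁻] = (α₁ + 2α₂)·DIC
At pH 6.63: [H⁺]/K1 = 10^-0.33 = 0.46774, K2/[H⁺] = 10^-3.79 = 0.00016218
α₁ = 1/(1 + 0.46774 + 0.00016218) = 1/1.4679 = 0.6812; α₂ = α₁·K2/[H⁺] = 0.0001105
α₁ + 2α₂ = 0.6815
DIC = CA / (α₁ + 2α₂) = 2.62 / 0.6815 = 3.84 mmol/L

DIC = 3.84 mmol/L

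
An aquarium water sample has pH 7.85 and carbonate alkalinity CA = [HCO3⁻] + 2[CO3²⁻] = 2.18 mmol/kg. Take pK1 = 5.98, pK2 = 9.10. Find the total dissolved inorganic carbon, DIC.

DIC = 2.10 mmol/kg

CA = [HCO3⁻] + 2[CO3²⁻] = (α₁ + 2α₂)·DIC
At pH 7.85: [H⁺]/K1 = 10^-1.87 = 0.013490, K2/[H⁺] = 10^-1.25 = 0.056234
α₁ = 1/(1 + 0.013490 + 0.056234) = 1/1.0697 = 0.9348; α₂ = α₁·K2/[H⁺] = 0.05257
α₁ + 2α₂ = 1.0400
DIC = CA / (α₁ + 2α₂) = 2.18 / 1.0400 = 2.10 mmol/kg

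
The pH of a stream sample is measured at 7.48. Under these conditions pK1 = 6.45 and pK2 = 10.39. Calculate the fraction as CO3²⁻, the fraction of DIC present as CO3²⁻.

α₂ = 1 / (1 + [H⁺]/K2 + [H⁺]²/(K1K2)) = 1 / (1 + 10^+2.91 + 10^+1.88)
   = 1 / (1 + 812.83 + 75.858) = 1/889.69 = 0.001124

α₂ = 0.00112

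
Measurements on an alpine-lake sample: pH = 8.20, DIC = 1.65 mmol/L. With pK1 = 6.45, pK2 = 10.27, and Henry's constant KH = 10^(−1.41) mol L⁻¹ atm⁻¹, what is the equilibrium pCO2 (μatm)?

pCO2 = 735 μatm

α₀ = 1 / (1 + K1/[H⁺] + K1K2/[H⁺]²) = 1 / (1 + 10^+1.75 + 10^-0.32)
   = 1 / (1 + 56.234 + 0.47863) = 1/57.713 = 0.01733
[CO2*] = α₀ × DIC = 0.01733 × 1.65 = 0.02859 mmol/L
pCO2 = [CO2*]/KH = 2.859×10^-5 / 3.890×10^-2 = 735 μatm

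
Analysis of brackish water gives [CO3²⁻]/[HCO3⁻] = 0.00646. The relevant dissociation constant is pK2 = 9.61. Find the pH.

pH = 7.42

From K2 = [H⁺][CO3²⁻]/[HCO3⁻]:  pH = pK2 + log₁₀([CO3²⁻]/[HCO3⁻])
log₁₀(0.00646) = -2.190
pH = 9.61 + (-2.190) = 7.42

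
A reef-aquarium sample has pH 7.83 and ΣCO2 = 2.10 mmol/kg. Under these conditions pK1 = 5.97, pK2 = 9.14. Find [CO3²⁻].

[CO3²⁻] = 0.0968 mmol/kg

α₂ = 1 / (1 + [H⁺]/K2 + [H⁺]²/(K1K2)) = 1 / (1 + 10^+1.31 + 10^-0.55)
   = 1 / (1 + 20.417 + 0.28184) = 1/21.699 = 0.04608
[CO3²⁻] = α₂ × DIC = 0.04608 × 2.10 = 0.0968 mmol/kg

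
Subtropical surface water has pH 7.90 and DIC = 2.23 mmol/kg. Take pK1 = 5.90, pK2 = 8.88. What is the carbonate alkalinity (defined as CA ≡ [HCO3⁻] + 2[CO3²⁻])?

CA = [HCO3⁻] + 2[CO3²⁻] = (α₁ + 2α₂)·DIC
At pH 7.90: [H⁺]/K1 = 10^-2.00 = 0.010000, K2/[H⁺] = 10^-0.98 = 0.10471
α₁ = 1/(1 + 0.010000 + 0.10471) = 1/1.1147 = 0.8971; α₂ = α₁·K2/[H⁺] = 0.09394
α₁ + 2α₂ = 1.0850
CA = 1.0850 × 2.23 = 2.42 mmol/kg

CA = 2.42 mmol/kg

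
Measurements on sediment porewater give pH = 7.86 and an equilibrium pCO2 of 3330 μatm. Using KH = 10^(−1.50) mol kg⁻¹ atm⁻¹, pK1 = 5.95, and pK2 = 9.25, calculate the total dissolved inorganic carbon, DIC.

[CO2*] = KH · pCO2 = 10^(−1.50) × 3330×10^-6 = 1.053×10^-4 mol/kg
α₀ = 1/(1 + K1/[H⁺] + K1K2/[H⁺]²) = 1/(1 + 10^+1.91 + 10^+0.52) = 0.01168
DIC = [CO2*]/α₀ = 1.053×10^-4 / 0.01168 = 9.01 mmol/kg

DIC = 9.01 mmol/kg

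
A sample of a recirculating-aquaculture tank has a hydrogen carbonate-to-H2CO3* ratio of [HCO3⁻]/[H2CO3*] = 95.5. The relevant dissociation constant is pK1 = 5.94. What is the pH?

From K1 = [H⁺][HCO3⁻]/[H2CO3*]:  pH = pK1 + log₁₀([HCO3⁻]/[H2CO3*])
log₁₀(95.5) = +1.980
pH = 5.94 + (+1.980) = 7.92

pH = 7.92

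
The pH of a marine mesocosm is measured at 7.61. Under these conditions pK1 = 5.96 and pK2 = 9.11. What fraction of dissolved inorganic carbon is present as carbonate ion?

α₂ = 1 / (1 + [H⁺]/K2 + [H⁺]²/(K1K2)) = 1 / (1 + 10^+1.50 + 10^-0.15)
   = 1 / (1 + 31.623 + 0.70795) = 1/33.331 = 0.03000

α₂ = 0.0300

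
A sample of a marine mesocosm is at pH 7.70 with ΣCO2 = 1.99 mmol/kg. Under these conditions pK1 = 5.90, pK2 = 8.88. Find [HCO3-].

[HCO3⁻] = 1.84 mmol/kg

α₁ = 1 / (1 + [H⁺]/K1 + K2/[H⁺]) = 1 / (1 + 10^-1.80 + 10^-1.18)
   = 1 / (1 + 0.015849 + 0.066069) = 1/1.0819 = 0.9243
[HCO3⁻] = α₁ × DIC = 0.9243 × 1.99 = 1.84 mmol/kg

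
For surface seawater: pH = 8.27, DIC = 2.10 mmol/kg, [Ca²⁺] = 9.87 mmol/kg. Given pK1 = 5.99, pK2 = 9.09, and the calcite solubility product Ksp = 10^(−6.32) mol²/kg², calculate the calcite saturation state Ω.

α₂ = 1 / (1 + [H⁺]/K2 + [H⁺]²/(K1K2)) = 1 / (1 + 10^+0.82 + 10^-1.46)
   = 1 / (1 + 6.6069 + 0.034674) = 1/7.6416 = 0.1309
[CO3²⁻] = α₂ × DIC = 0.1309 × 2.10 = 0.2748 mmol/kg
Ksp = 10^(−6.32) = 4.786×10^-7
Ω = [Ca²⁺][CO3²⁻]/Ksp = (9.87×10^-3)(2.748×10^-4) / 4.786×10^-7 = 5.67

Ω = 5.67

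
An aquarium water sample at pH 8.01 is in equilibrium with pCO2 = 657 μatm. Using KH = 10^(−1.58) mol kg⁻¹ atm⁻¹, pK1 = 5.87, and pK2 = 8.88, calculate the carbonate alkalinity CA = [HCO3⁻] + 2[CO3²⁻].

[CO2*] = KH · pCO2 = 10^(−1.58) × 657×10^-6 = 1.728×10^-5 mol/kg
α₀ = 1/(1 + K1/[H⁺] + K1K2/[H⁺]²) = 1/(1 + 10^+2.14 + 10^+1.27) = 0.006343
DIC = [CO2*]/α₀ = 1.728×10^-5 / 0.006343 = 2.724 mmol/kg
CA = (α₁ + 2α₂)·DIC = (0.8755 + 2×0.1181) × 2.724 = 3.03 mmol/kg

CA = 3.03 mmol/kg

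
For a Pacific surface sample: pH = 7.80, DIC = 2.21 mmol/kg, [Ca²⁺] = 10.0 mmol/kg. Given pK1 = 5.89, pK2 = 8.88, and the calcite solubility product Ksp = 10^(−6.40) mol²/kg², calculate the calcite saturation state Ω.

Ω = 4.21

α₂ = 1 / (1 + [H⁺]/K2 + [H⁺]²/(K1K2)) = 1 / (1 + 10^+1.08 + 10^-0.83)
   = 1 / (1 + 12.023 + 0.14791) = 1/13.171 = 0.07593
[CO3²⁻] = α₂ × DIC = 0.07593 × 2.21 = 0.1678 mmol/kg
Ksp = 10^(−6.40) = 3.981×10^-7
Ω = [Ca²⁺][CO3²⁻]/Ksp = (10.0×10^-3)(1.678×10^-4) / 3.981×10^-7 = 4.21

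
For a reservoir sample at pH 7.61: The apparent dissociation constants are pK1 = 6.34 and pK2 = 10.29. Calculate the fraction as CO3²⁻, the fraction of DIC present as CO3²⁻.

α₂ = 0.00198

α₂ = 1 / (1 + [H⁺]/K2 + [H⁺]²/(K1K2)) = 1 / (1 + 10^+2.68 + 10^+1.41)
   = 1 / (1 + 478.63 + 25.704) = 1/505.33 = 0.001979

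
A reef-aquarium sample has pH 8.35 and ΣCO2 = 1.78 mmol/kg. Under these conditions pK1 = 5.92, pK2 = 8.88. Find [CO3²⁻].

α₂ = 1 / (1 + [H⁺]/K2 + [H⁺]²/(K1K2)) = 1 / (1 + 10^+0.53 + 10^-1.90)
   = 1 / (1 + 3.3884 + 0.012589) = 1/4.4010 = 0.2272
[CO3²⁻] = α₂ × DIC = 0.2272 × 1.78 = 0.404 mmol/kg

[CO3²⁻] = 0.404 mmol/kg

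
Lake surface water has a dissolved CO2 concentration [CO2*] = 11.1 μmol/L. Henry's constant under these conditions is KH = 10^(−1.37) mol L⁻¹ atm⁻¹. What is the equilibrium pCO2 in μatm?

KH = 10^(−1.37) = 4.266×10^-2 mol L⁻¹ atm⁻¹
pCO2 = [CO2*]/KH = 11.1×10^-6 / 4.266×10^-2 = 2.60×10^-4 atm = 260 μatm

pCO2 = 260 μatm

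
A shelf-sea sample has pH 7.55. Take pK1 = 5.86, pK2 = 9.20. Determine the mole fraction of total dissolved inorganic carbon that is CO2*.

α₀ = 1 / (1 + K1/[H⁺] + K1K2/[H⁺]²) = 1 / (1 + 10^+1.69 + 10^+0.04)
   = 1 / (1 + 48.978 + 1.0965) = 1/51.074 = 0.01958

α₀ = 0.0196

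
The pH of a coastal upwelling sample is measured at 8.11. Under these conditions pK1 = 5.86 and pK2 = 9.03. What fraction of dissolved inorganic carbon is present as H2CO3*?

α₀ = 1 / (1 + K1/[H⁺] + K1K2/[H⁺]²) = 1 / (1 + 10^+2.25 + 10^+1.33)
   = 1 / (1 + 177.83 + 21.380) = 1/200.21 = 0.004995

α₀ = 0.00499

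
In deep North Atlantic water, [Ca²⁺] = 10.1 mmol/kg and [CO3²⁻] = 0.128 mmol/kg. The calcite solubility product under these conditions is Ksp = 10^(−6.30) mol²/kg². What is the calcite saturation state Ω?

Ω = 2.58

Ksp = 10^(−6.30) = 5.012×10^-7
Ω = [Ca²⁺][CO3²⁻]/Ksp = (10.1×10^-3)(0.128×10^-3) / 5.012×10^-7 = 2.58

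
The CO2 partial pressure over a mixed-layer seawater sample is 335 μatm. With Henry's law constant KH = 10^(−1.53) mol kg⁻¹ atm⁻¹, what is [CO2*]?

[CO2*] = 9.89 μmol/kg

KH = 10^(−1.53) = 2.951×10^-2 mol kg⁻¹ atm⁻¹
[CO2*] = KH · pCO2 = 2.951×10^-2 × 335×10^-6 atm = 9.89×10^-6 mol/kg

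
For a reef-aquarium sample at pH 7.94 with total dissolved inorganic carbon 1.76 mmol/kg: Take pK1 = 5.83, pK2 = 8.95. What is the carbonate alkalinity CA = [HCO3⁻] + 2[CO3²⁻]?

CA = [HCO3⁻] + 2[CO3²⁻] = (α₁ + 2α₂)·DIC
At pH 7.94: [H⁺]/K1 = 10^-2.11 = 0.0077625, K2/[H⁺] = 10^-1.01 = 0.097724
α₁ = 1/(1 + 0.0077625 + 0.097724) = 1/1.1055 = 0.9046; α₂ = α₁·K2/[H⁺] = 0.08840
α₁ + 2α₂ = 1.0814
CA = 1.0814 × 1.76 = 1.90 mmol/kg

CA = 1.90 mmol/kg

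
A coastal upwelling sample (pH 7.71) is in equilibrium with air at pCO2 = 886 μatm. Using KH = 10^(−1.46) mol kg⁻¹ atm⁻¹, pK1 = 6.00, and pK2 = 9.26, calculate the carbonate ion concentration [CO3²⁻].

[CO3²⁻] = 0.0444 mmol/kg

[CO2*] = KH · pCO2 = 10^(−1.46) × 886×10^-6 = 3.072×10^-5 mol/kg
α₀ = 1/(1 + K1/[H⁺] + K1K2/[H⁺]²) = 1/(1 + 10^+1.71 + 10^+0.16) = 0.01861
DIC = [CO2*]/α₀ = 3.072×10^-5 / 0.01861 = 1.651 mmol/kg
[CO3²⁻] = α₂·DIC; α₂ = 0.02690, so [CO3²⁻] = 0.02690 × 1.651 = 0.0444 mmol/kg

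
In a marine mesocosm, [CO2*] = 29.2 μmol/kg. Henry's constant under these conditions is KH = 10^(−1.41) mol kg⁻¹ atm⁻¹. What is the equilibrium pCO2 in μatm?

pCO2 = 751 μatm

KH = 10^(−1.41) = 3.890×10^-2 mol kg⁻¹ atm⁻¹
pCO2 = [CO2*]/KH = 29.2×10^-6 / 3.890×10^-2 = 7.51×10^-4 atm = 751 μatm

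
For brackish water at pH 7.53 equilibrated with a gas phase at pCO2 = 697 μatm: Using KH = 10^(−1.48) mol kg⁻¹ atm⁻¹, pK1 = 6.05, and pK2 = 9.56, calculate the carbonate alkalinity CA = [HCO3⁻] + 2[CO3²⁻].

CA = 0.710 mmol/kg

[CO2*] = KH · pCO2 = 10^(−1.48) × 697×10^-6 = 2.308×10^-5 mol/kg
α₀ = 1/(1 + K1/[H⁺] + K1K2/[H⁺]²) = 1/(1 + 10^+1.48 + 10^-0.55) = 0.03176
DIC = [CO2*]/α₀ = 2.308×10^-5 / 0.03176 = 0.7266 mmol/kg
CA = (α₁ + 2α₂)·DIC = (0.9593 + 2×0.008953) × 0.7266 = 0.710 mmol/kg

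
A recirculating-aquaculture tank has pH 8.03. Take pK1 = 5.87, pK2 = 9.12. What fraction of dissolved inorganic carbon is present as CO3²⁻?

α₂ = 1 / (1 + [H⁺]/K2 + [H⁺]²/(K1K2)) = 1 / (1 + 10^+1.09 + 10^-1.07)
   = 1 / (1 + 12.303 + 0.085114) = 1/13.388 = 0.07469

α₂ = 0.0747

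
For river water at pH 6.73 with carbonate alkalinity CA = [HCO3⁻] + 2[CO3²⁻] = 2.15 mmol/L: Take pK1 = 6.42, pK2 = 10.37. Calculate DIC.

CA = [HCO3⁻] + 2[CO3²⁻] = (α₁ + 2α₂)·DIC
At pH 6.73: [H⁺]/K1 = 10^-0.31 = 0.48978, K2/[H⁺] = 10^-3.64 = 0.00022909
α₁ = 1/(1 + 0.48978 + 0.00022909) = 1/1.4900 = 0.6711; α₂ = α₁·K2/[H⁺] = 0.0001537
α₁ + 2α₂ = 0.6714
DIC = CA / (α₁ + 2α₂) = 2.15 / 0.6714 = 3.20 mmol/L

DIC = 3.20 mmol/L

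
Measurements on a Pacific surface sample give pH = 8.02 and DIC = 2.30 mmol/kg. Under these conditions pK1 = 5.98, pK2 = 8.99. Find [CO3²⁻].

α₂ = 1 / (1 + [H⁺]/K2 + [H⁺]²/(K1K2)) = 1 / (1 + 10^+0.97 + 10^-1.07)
   = 1 / (1 + 9.3325 + 0.085114) = 1/10.418 = 0.09599
[CO3²⁻] = α₂ × DIC = 0.09599 × 2.30 = 0.221 mmol/kg

[CO3²⁻] = 0.221 mmol/kg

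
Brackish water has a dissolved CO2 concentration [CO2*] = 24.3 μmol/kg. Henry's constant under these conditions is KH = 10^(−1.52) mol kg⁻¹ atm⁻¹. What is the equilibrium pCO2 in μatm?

KH = 10^(−1.52) = 3.020×10^-2 mol kg⁻¹ atm⁻¹
pCO2 = [CO2*]/KH = 24.3×10^-6 / 3.020×10^-2 = 8.05×10^-4 atm = 805 μatm

pCO2 = 805 μatm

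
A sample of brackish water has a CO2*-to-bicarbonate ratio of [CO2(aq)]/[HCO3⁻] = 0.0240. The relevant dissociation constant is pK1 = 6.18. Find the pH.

From K1 = [H⁺][HCO3⁻]/[CO2(aq)]:  pH = pK1 − log₁₀([CO2(aq)]/[HCO3⁻])
log₁₀(0.0240) = -1.620
pH = 6.18 − (-1.620) = 7.80

pH = 7.80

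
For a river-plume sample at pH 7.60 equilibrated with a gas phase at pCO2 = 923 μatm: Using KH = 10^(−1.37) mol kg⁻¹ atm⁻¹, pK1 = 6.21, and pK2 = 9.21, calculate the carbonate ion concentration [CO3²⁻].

[CO2*] = KH · pCO2 = 10^(−1.37) × 923×10^-6 = 3.937×10^-5 mol/kg
α₀ = 1/(1 + K1/[H⁺] + K1K2/[H⁺]²) = 1/(1 + 10^+1.39 + 10^-0.22) = 0.03824
DIC = [CO2*]/α₀ = 3.937×10^-5 / 0.03824 = 1.030 mmol/kg
[CO3²⁻] = α₂·DIC; α₂ = 0.02304, so [CO3²⁻] = 0.02304 × 1.030 = 0.0237 mmol/kg

[CO3²⁻] = 0.0237 mmol/kg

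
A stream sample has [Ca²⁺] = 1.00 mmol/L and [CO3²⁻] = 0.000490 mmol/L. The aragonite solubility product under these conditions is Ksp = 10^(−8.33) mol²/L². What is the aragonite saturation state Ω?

Ksp = 10^(−8.33) = 4.677×10^-9
Ω = [Ca²⁺][CO3²⁻]/Ksp = (1.00×10^-3)(0.000490×10^-3) / 4.677×10^-9 = 0.105

Ω = 0.105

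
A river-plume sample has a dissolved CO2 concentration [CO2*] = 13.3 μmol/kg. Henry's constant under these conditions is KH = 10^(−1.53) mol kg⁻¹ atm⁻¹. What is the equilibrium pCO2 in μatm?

pCO2 = 451 μatm

KH = 10^(−1.53) = 2.951×10^-2 mol kg⁻¹ atm⁻¹
pCO2 = [CO2*]/KH = 13.3×10^-6 / 2.951×10^-2 = 4.51×10^-4 atm = 451 μatm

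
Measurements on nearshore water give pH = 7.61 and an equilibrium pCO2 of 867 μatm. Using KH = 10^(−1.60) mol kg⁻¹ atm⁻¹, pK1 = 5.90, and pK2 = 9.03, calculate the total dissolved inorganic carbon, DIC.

[CO2*] = KH · pCO2 = 10^(−1.60) × 867×10^-6 = 2.178×10^-5 mol/kg
α₀ = 1/(1 + K1/[H⁺] + K1K2/[H⁺]²) = 1/(1 + 10^+1.71 + 10^+0.29) = 0.01844
DIC = [CO2*]/α₀ = 2.178×10^-5 / 0.01844 = 1.18 mmol/kg

DIC = 1.18 mmol/kg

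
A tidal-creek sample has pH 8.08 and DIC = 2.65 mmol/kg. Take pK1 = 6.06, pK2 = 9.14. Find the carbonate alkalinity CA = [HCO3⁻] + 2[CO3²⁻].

CA = 2.84 mmol/kg

CA = [HCO3⁻] + 2[CO3²⁻] = (α₁ + 2α₂)·DIC
At pH 8.08: [H⁺]/K1 = 10^-2.02 = 0.0095499, K2/[H⁺] = 10^-1.06 = 0.087096
α₁ = 1/(1 + 0.0095499 + 0.087096) = 1/1.0966 = 0.9119; α₂ = α₁·K2/[H⁺] = 0.07942
α₁ + 2α₂ = 1.0707
CA = 1.0707 × 2.65 = 2.84 mmol/kg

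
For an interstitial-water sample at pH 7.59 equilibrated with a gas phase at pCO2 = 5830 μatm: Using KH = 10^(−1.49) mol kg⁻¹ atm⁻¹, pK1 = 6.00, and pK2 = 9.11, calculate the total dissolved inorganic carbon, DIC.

[CO2*] = KH · pCO2 = 10^(−1.49) × 5830×10^-6 = 1.887×10^-4 mol/kg
α₀ = 1/(1 + K1/[H⁺] + K1K2/[H⁺]²) = 1/(1 + 10^+1.59 + 10^+0.07) = 0.02434
DIC = [CO2*]/α₀ = 1.887×10^-4 / 0.02434 = 7.75 mmol/kg

DIC = 7.75 mmol/kg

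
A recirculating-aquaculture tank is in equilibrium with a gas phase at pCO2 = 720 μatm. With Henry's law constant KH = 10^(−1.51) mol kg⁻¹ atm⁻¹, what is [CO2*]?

KH = 10^(−1.51) = 3.090×10^-2 mol kg⁻¹ atm⁻¹
[CO2*] = KH · pCO2 = 3.090×10^-2 × 720×10^-6 atm = 2.23×10^-5 mol/kg

[CO2*] = 22.3 μmol/kg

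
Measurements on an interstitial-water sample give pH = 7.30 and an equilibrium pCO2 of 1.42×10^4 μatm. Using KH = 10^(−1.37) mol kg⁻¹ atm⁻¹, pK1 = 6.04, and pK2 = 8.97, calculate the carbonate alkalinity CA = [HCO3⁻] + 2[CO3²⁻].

CA = 11.5 mmol/kg

[CO2*] = KH · pCO2 = 10^(−1.37) × 1.42×10^4×10^-6 = 6.057×10^-4 mol/kg
α₀ = 1/(1 + K1/[H⁺] + K1K2/[H⁺]²) = 1/(1 + 10^+1.26 + 10^-0.41) = 0.05106
DIC = [CO2*]/α₀ = 6.057×10^-4 / 0.05106 = 11.86 mmol/kg
CA = (α₁ + 2α₂)·DIC = (0.9291 + 2×0.01986) × 11.86 = 11.5 mmol/kg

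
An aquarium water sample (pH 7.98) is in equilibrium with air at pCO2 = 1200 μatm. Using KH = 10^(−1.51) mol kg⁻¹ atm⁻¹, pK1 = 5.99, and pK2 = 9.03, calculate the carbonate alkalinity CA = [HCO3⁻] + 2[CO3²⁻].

CA = 4.27 mmol/kg

[CO2*] = KH · pCO2 = 10^(−1.51) × 1200×10^-6 = 3.708×10^-5 mol/kg
α₀ = 1/(1 + K1/[H⁺] + K1K2/[H⁺]²) = 1/(1 + 10^+1.99 + 10^+0.94) = 0.009308
DIC = [CO2*]/α₀ = 3.708×10^-5 / 0.009308 = 3.984 mmol/kg
CA = (α₁ + 2α₂)·DIC = (0.9096 + 2×0.08107) × 3.984 = 4.27 mmol/kg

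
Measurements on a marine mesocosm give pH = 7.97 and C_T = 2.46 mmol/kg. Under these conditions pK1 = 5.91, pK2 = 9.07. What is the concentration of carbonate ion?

[CO3²⁻] = 0.180 mmol/kg

α₂ = 1 / (1 + [H⁺]/K2 + [H⁺]²/(K1K2)) = 1 / (1 + 10^+1.10 + 10^-0.96)
   = 1 / (1 + 12.589 + 0.10965) = 1/13.699 = 0.07300
[CO3²⁻] = α₂ × DIC = 0.07300 × 2.46 = 0.180 mmol/kg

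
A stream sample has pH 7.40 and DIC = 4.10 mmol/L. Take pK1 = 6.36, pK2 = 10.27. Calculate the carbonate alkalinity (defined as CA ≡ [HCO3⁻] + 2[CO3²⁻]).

CA = [HCO3⁻] + 2[CO3²⁻] = (α₁ + 2α₂)·DIC
At pH 7.40: [H⁺]/K1 = 10^-1.04 = 0.091201, K2/[H⁺] = 10^-2.87 = 0.0013490
α₁ = 1/(1 + 0.091201 + 0.0013490) = 1/1.0926 = 0.9153; α₂ = α₁·K2/[H⁺] = 0.001235
α₁ + 2α₂ = 0.9178
CA = 0.9178 × 4.10 = 3.76 mmol/L

CA = 3.76 mmol/L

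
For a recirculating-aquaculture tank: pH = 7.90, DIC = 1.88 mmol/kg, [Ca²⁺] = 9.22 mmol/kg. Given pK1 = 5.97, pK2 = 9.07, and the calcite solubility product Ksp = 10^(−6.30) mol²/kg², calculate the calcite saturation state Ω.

α₂ = 1 / (1 + [H⁺]/K2 + [H⁺]²/(K1K2)) = 1 / (1 + 10^+1.17 + 10^-0.76)
   = 1 / (1 + 14.791 + 0.17378) = 1/15.965 = 0.06264
[CO3²⁻] = α₂ × DIC = 0.06264 × 1.88 = 0.1178 mmol/kg
Ksp = 10^(−6.30) = 5.012×10^-7
Ω = [Ca²⁺][CO3²⁻]/Ksp = (9.22×10^-3)(1.178×10^-4) / 5.012×10^-7 = 2.17

Ω = 2.17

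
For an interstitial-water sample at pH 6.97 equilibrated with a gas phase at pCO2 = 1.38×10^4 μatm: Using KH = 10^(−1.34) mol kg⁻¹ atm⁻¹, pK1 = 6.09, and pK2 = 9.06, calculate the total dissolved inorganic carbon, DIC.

DIC = 5.45 mmol/kg

[CO2*] = KH · pCO2 = 10^(−1.34) × 1.38×10^4×10^-6 = 6.308×10^-4 mol/kg
α₀ = 1/(1 + K1/[H⁺] + K1K2/[H⁺]²) = 1/(1 + 10^+0.88 + 10^-1.21) = 0.1156
DIC = [CO2*]/α₀ = 6.308×10^-4 / 0.1156 = 5.45 mmol/kg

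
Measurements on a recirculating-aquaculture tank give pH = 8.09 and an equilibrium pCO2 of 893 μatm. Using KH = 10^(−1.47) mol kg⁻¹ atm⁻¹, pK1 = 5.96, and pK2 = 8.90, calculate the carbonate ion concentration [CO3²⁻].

[CO2*] = KH · pCO2 = 10^(−1.47) × 893×10^-6 = 3.026×10^-5 mol/kg
α₀ = 1/(1 + K1/[H⁺] + K1K2/[H⁺]²) = 1/(1 + 10^+2.13 + 10^+1.32) = 0.006378
DIC = [CO2*]/α₀ = 3.026×10^-5 / 0.006378 = 4.744 mmol/kg
[CO3²⁻] = α₂·DIC; α₂ = 0.1333, so [CO3²⁻] = 0.1333 × 4.744 = 0.632 mmol/kg

[CO3²⁻] = 0.632 mmol/kg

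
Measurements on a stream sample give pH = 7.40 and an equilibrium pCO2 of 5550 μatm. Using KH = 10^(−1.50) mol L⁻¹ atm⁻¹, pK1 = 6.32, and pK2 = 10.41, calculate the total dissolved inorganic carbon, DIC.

[CO2*] = KH · pCO2 = 10^(−1.50) × 5550×10^-6 = 1.755×10^-4 mol/L
α₀ = 1/(1 + K1/[H⁺] + K1K2/[H⁺]²) = 1/(1 + 10^+1.08 + 10^-1.93) = 0.07672
DIC = [CO2*]/α₀ = 1.755×10^-4 / 0.07672 = 2.29 mmol/L

DIC = 2.29 mmol/L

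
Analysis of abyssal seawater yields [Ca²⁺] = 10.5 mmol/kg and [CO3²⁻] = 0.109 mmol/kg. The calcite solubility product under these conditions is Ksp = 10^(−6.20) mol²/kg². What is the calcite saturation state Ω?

Ω = 1.81

Ksp = 10^(−6.20) = 6.310×10^-7
Ω = [Ca²⁺][CO3²⁻]/Ksp = (10.5×10^-3)(0.109×10^-3) / 6.310×10^-7 = 1.81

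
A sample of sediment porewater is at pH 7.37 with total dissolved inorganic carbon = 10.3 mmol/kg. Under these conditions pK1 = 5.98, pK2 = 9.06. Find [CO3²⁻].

[CO3²⁻] = 0.198 mmol/kg

α₂ = 1 / (1 + [H⁺]/K2 + [H⁺]²/(K1K2)) = 1 / (1 + 10^+1.69 + 10^+0.30)
   = 1 / (1 + 48.978 + 1.9953) = 1/51.973 = 0.01924
[CO3²⁻] = α₂ × DIC = 0.01924 × 10.3 = 0.198 mmol/kg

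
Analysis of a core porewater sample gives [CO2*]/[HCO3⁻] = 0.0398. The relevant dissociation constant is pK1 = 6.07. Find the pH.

From K1 = [H⁺][HCO3⁻]/[CO2*]:  pH = pK1 − log₁₀([CO2*]/[HCO3⁻])
log₁₀(0.0398) = -1.400
pH = 6.07 − (-1.400) = 7.47

pH = 7.47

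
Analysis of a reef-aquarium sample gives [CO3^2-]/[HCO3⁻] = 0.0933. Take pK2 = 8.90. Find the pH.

pH = 7.87

From K2 = [H⁺][CO3^2-]/[HCO3⁻]:  pH = pK2 + log₁₀([CO3^2-]/[HCO3⁻])
log₁₀(0.0933) = -1.030
pH = 8.90 + (-1.030) = 7.87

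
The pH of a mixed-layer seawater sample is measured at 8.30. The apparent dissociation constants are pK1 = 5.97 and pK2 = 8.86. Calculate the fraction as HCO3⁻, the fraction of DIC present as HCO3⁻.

α₁ = 0.781

α₁ = 1 / (1 + [H⁺]/K1 + K2/[H⁺]) = 1 / (1 + 10^-2.33 + 10^-0.56)
   = 1 / (1 + 0.0046774 + 0.27542) = 1/1.2801 = 0.7812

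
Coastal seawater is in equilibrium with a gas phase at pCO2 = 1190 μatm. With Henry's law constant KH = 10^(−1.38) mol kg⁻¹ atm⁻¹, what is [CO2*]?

[CO2*] = 49.6 μmol/kg

KH = 10^(−1.38) = 4.169×10^-2 mol kg⁻¹ atm⁻¹
[CO2*] = KH · pCO2 = 4.169×10^-2 × 1190×10^-6 atm = 4.96×10^-5 mol/kg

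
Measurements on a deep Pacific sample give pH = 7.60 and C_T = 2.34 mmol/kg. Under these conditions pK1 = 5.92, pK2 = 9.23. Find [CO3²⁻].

α₂ = 1 / (1 + [H⁺]/K2 + [H⁺]²/(K1K2)) = 1 / (1 + 10^+1.63 + 10^-0.05)
   = 1 / (1 + 42.658 + 0.89125) = 1/44.549 = 0.02245
[CO3²⁻] = α₂ × DIC = 0.02245 × 2.34 = 0.0525 mmol/kg

[CO3²⁻] = 0.0525 mmol/kg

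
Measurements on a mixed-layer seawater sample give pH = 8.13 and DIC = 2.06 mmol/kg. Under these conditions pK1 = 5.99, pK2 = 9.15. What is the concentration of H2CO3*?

α₀ = 1 / (1 + K1/[H⁺] + K1K2/[H⁺]²) = 1 / (1 + 10^+2.14 + 10^+1.12)
   = 1 / (1 + 138.04 + 13.183) = 1/152.22 = 0.006569
[CO2*] = α₀ × DIC = 0.006569 × 2.06 = 0.0135 mmol/kg = 13.5 μmol/kg

[CO2*] = 13.5 μmol/kg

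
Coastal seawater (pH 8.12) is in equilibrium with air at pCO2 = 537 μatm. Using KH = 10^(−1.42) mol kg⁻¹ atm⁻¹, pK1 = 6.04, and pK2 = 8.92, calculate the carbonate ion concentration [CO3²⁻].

[CO2*] = KH · pCO2 = 10^(−1.42) × 537×10^-6 = 2.042×10^-5 mol/kg
α₀ = 1/(1 + K1/[H⁺] + K1K2/[H⁺]²) = 1/(1 + 10^+2.08 + 10^+1.28) = 0.007129
DIC = [CO2*]/α₀ = 2.042×10^-5 / 0.007129 = 2.864 mmol/kg
[CO3²⁻] = α₂·DIC; α₂ = 0.1358, so [CO3²⁻] = 0.1358 × 2.864 = 0.389 mmol/kg

[CO3²⁻] = 0.389 mmol/kg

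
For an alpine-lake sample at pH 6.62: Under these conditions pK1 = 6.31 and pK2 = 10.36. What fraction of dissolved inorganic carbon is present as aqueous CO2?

α₀ = 0.329

α₀ = 1 / (1 + K1/[H⁺] + K1K2/[H⁺]²) = 1 / (1 + 10^+0.31 + 10^-3.43)
   = 1 / (1 + 2.0417 + 0.00037154) = 1/3.0421 = 0.3287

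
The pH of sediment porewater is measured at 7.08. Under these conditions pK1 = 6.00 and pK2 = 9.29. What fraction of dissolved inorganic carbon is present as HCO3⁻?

α₁ = 1 / (1 + [H⁺]/K1 + K2/[H⁺]) = 1 / (1 + 10^-1.08 + 10^-2.21)
   = 1 / (1 + 0.083176 + 0.0061660) = 1/1.0893 = 0.9180

α₁ = 0.918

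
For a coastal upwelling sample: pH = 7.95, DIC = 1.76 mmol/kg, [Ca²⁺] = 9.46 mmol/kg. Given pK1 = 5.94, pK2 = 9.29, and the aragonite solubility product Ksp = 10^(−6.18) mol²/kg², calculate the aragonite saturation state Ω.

α₂ = 1 / (1 + [H⁺]/K2 + [H⁺]²/(K1K2)) = 1 / (1 + 10^+1.34 + 10^-0.67)
   = 1 / (1 + 21.878 + 0.21380) = 1/23.091 = 0.04331
[CO3²⁻] = α₂ × DIC = 0.04331 × 1.76 = 0.07622 mmol/kg
Ksp = 10^(−6.18) = 6.607×10^-7
Ω = [Ca²⁺][CO3²⁻]/Ksp = (9.46×10^-3)(7.622×10^-5) / 6.607×10^-7 = 1.09

Ω = 1.09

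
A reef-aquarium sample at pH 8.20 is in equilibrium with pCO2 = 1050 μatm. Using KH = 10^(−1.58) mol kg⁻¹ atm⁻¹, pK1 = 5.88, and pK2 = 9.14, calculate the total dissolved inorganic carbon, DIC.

[CO2*] = KH · pCO2 = 10^(−1.58) × 1050×10^-6 = 2.762×10^-5 mol/kg
α₀ = 1/(1 + K1/[H⁺] + K1K2/[H⁺]²) = 1/(1 + 10^+2.32 + 10^+1.38) = 0.004275
DIC = [CO2*]/α₀ = 2.762×10^-5 / 0.004275 = 6.46 mmol/kg

DIC = 6.46 mmol/kg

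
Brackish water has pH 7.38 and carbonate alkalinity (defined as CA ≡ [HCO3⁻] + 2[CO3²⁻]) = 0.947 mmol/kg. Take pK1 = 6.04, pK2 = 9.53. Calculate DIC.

CA = [HCO3⁻] + 2[CO3²⁻] = (α₁ + 2α₂)·DIC
At pH 7.38: [H⁺]/K1 = 10^-1.34 = 0.045709, K2/[H⁺] = 10^-2.15 = 0.0070795
α₁ = 1/(1 + 0.045709 + 0.0070795) = 1/1.0528 = 0.9499; α₂ = α₁·K2/[H⁺] = 0.006724
α₁ + 2α₂ = 0.9633
DIC = CA / (α₁ + 2α₂) = 0.947 / 0.9633 = 0.983 mmol/kg

DIC = 0.983 mmol/kg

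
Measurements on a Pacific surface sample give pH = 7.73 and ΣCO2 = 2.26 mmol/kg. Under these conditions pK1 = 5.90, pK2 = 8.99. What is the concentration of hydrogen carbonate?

[HCO3⁻] = 2.11 mmol/kg

α₁ = 1 / (1 + [H⁺]/K1 + K2/[H⁺]) = 1 / (1 + 10^-1.83 + 10^-1.26)
   = 1 / (1 + 0.014791 + 0.054954) = 1/1.0697 = 0.9348
[HCO3⁻] = α₁ × DIC = 0.9348 × 2.26 = 2.11 mmol/kg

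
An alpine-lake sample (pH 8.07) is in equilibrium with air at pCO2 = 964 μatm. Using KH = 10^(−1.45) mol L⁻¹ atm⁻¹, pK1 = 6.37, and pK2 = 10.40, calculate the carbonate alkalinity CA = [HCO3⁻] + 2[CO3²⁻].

CA = 1.73 mmol/L

[CO2*] = KH · pCO2 = 10^(−1.45) × 964×10^-6 = 3.420×10^-5 mol/L
α₀ = 1/(1 + K1/[H⁺] + K1K2/[H⁺]²) = 1/(1 + 10^+1.70 + 10^-0.63) = 0.01947
DIC = [CO2*]/α₀ = 3.420×10^-5 / 0.01947 = 1.756 mmol/L
CA = (α₁ + 2α₂)·DIC = (0.9760 + 2×0.004565) × 1.756 = 1.73 mmol/L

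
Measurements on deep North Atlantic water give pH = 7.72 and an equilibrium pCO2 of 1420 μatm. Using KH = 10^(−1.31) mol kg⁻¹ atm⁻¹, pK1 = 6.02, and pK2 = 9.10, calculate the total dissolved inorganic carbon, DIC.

DIC = 3.70 mmol/kg

[CO2*] = KH · pCO2 = 10^(−1.31) × 1420×10^-6 = 6.955×10^-5 mol/kg
α₀ = 1/(1 + K1/[H⁺] + K1K2/[H⁺]²) = 1/(1 + 10^+1.70 + 10^+0.32) = 0.01879
DIC = [CO2*]/α₀ = 6.955×10^-5 / 0.01879 = 3.70 mmol/kg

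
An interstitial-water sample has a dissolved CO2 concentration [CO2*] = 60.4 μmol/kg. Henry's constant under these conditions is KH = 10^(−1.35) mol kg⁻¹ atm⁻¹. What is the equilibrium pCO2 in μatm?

KH = 10^(−1.35) = 4.467×10^-2 mol kg⁻¹ atm⁻¹
pCO2 = [CO2*]/KH = 60.4×10^-6 / 4.467×10^-2 = 1.35×10^-3 atm = 1350 μatm

pCO2 = 1350 μatm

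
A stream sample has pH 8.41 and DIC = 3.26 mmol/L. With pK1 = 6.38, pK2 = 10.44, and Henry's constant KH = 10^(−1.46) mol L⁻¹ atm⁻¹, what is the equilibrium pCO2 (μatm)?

pCO2 = 861 μatm

α₀ = 1 / (1 + K1/[H⁺] + K1K2/[H⁺]²) = 1 / (1 + 10^+2.03 + 10^+0.00)
   = 1 / (1 + 107.15 + 1.0000) = 1/109.15 = 0.009162
[CO2*] = α₀ × DIC = 0.009162 × 3.26 = 0.02987 mmol/L
pCO2 = [CO2*]/KH = 2.987×10^-5 / 3.467×10^-2 = 861 μatm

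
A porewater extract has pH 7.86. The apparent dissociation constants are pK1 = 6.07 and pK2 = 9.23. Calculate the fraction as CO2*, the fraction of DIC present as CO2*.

α₀ = 1 / (1 + K1/[H⁺] + K1K2/[H⁺]²) = 1 / (1 + 10^+1.79 + 10^+0.42)
   = 1 / (1 + 61.660 + 2.6303) = 1/65.290 = 0.01532

α₀ = 0.0153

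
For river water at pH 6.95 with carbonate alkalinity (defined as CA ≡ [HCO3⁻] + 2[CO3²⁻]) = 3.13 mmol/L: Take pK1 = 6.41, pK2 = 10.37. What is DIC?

CA = [HCO3⁻] + 2[CO3²⁻] = (α₁ + 2α₂)·DIC
At pH 6.95: [H⁺]/K1 = 10^-0.54 = 0.28840, K2/[H⁺] = 10^-3.42 = 0.00038019
α₁ = 1/(1 + 0.28840 + 0.00038019) = 1/1.2888 = 0.7759; α₂ = α₁·K2/[H⁺] = 0.0002950
α₁ + 2α₂ = 0.7765
DIC = CA / (α₁ + 2α₂) = 3.13 / 0.7765 = 4.03 mmol/L

DIC = 4.03 mmol/L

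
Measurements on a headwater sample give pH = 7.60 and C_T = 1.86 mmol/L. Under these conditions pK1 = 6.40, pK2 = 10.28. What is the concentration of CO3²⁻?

α₂ = 1 / (1 + [H⁺]/K2 + [H⁺]²/(K1K2)) = 1 / (1 + 10^+2.68 + 10^+1.48)
   = 1 / (1 + 478.63 + 30.200) = 1/509.83 = 0.001961
[CO3²⁻] = α₂ × DIC = 0.001961 × 1.86 = 0.00365 mmol/L = 3.65 μmol/L

[CO3²⁻] = 3.65 μmol/L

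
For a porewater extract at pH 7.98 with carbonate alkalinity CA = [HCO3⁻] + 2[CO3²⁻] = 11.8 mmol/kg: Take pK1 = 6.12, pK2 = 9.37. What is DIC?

CA = [HCO3⁻] + 2[CO3²⁻] = (α₁ + 2α₂)·DIC
At pH 7.98: [H⁺]/K1 = 10^-1.86 = 0.013804, K2/[H⁺] = 10^-1.39 = 0.040738
α₁ = 1/(1 + 0.013804 + 0.040738) = 1/1.0545 = 0.9483; α₂ = α₁·K2/[H⁺] = 0.03863
α₁ + 2α₂ = 1.0255
DIC = CA / (α₁ + 2α₂) = 11.8 / 1.0255 = 11.5 mmol/kg

DIC = 11.5 mmol/kg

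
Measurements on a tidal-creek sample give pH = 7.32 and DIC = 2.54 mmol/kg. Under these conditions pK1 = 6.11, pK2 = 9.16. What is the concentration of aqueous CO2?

[CO2*] = 0.146 mmol/kg

α₀ = 1 / (1 + K1/[H⁺] + K1K2/[H⁺]²) = 1 / (1 + 10^+1.21 + 10^-0.63)
   = 1 / (1 + 16.218 + 0.23442) = 1/17.453 = 0.05730
[CO2*] = α₀ × DIC = 0.05730 × 2.54 = 0.146 mmol/kg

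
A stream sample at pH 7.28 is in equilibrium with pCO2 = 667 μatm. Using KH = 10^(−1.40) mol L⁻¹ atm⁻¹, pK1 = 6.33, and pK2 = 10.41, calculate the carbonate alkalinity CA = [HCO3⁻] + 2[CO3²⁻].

CA = 0.237 mmol/L

[CO2*] = KH · pCO2 = 10^(−1.40) × 667×10^-6 = 2.655×10^-5 mol/L
α₀ = 1/(1 + K1/[H⁺] + K1K2/[H⁺]²) = 1/(1 + 10^+0.95 + 10^-2.18) = 0.1008
DIC = [CO2*]/α₀ = 2.655×10^-5 / 0.1008 = 0.2634 mmol/L
CA = (α₁ + 2α₂)·DIC = (0.8985 + 2×0.0006661) × 0.2634 = 0.237 mmol/L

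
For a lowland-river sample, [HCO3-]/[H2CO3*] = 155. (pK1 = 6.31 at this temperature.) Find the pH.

From K1 = [H⁺][HCO3-]/[H2CO3*]:  pH = pK1 + log₁₀([HCO3-]/[H2CO3*])
log₁₀(155) = +2.190
pH = 6.31 + (+2.190) = 8.50

pH = 8.50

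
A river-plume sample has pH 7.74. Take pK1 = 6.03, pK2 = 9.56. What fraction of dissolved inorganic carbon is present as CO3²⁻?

α₂ = 1 / (1 + [H⁺]/K2 + [H⁺]²/(K1K2)) = 1 / (1 + 10^+1.82 + 10^+0.11)
   = 1 / (1 + 66.069 + 1.2882) = 1/68.358 = 0.01463

α₂ = 0.0146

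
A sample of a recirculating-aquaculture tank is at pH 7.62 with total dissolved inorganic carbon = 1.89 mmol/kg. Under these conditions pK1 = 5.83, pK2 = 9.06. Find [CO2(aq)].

[CO2*] = 0.0291 mmol/kg

α₀ = 1 / (1 + K1/[H⁺] + K1K2/[H⁺]²) = 1 / (1 + 10^+1.79 + 10^+0.35)
   = 1 / (1 + 61.660 + 2.2387) = 1/64.898 = 0.01541
[CO2*] = α₀ × DIC = 0.01541 × 1.89 = 0.0291 mmol/kg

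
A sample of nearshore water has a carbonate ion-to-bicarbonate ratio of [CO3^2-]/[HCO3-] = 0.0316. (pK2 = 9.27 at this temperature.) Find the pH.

pH = 7.77

From K2 = [H⁺][CO3^2-]/[HCO3-]:  pH = pK2 + log₁₀([CO3^2-]/[HCO3-])
log₁₀(0.0316) = -1.500
pH = 9.27 + (-1.500) = 7.77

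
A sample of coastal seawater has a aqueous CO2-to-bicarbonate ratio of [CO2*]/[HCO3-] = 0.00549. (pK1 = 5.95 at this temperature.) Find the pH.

From K1 = [H⁺][HCO3-]/[CO2*]:  pH = pK1 − log₁₀([CO2*]/[HCO3-])
log₁₀(0.00549) = -2.260
pH = 5.95 − (-2.260) = 8.21

pH = 8.21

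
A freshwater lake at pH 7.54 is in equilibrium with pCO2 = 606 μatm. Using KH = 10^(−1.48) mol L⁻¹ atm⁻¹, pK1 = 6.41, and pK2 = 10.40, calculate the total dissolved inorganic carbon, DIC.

DIC = 0.291 mmol/L

[CO2*] = KH · pCO2 = 10^(−1.48) × 606×10^-6 = 2.007×10^-5 mol/L
α₀ = 1/(1 + K1/[H⁺] + K1K2/[H⁺]²) = 1/(1 + 10^+1.13 + 10^-1.73) = 0.06893
DIC = [CO2*]/α₀ = 2.007×10^-5 / 0.06893 = 0.291 mmol/L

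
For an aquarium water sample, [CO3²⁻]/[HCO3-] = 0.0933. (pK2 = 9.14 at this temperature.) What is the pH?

pH = 8.11

From K2 = [H⁺][CO3²⁻]/[HCO3-]:  pH = pK2 + log₁₀([CO3²⁻]/[HCO3-])
log₁₀(0.0933) = -1.030
pH = 9.14 + (-1.030) = 8.11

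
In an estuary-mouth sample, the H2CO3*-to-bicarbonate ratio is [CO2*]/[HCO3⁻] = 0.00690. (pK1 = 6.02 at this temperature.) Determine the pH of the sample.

pH = 8.18

From K1 = [H⁺][HCO3⁻]/[CO2*]:  pH = pK1 − log₁₀([CO2*]/[HCO3⁻])
log₁₀(0.00690) = -2.161
pH = 6.02 − (-2.161) = 8.18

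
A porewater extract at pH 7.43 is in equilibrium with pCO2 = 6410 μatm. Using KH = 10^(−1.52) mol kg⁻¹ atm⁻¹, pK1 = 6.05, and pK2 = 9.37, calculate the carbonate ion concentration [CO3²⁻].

[CO2*] = KH · pCO2 = 10^(−1.52) × 6410×10^-6 = 1.936×10^-4 mol/kg
α₀ = 1/(1 + K1/[H⁺] + K1K2/[H⁺]²) = 1/(1 + 10^+1.38 + 10^-0.56) = 0.03958
DIC = [CO2*]/α₀ = 1.936×10^-4 / 0.03958 = 4.891 mmol/kg
[CO3²⁻] = α₂·DIC; α₂ = 0.01090, so [CO3²⁻] = 0.01090 × 4.891 = 0.0533 mmol/kg

[CO3²⁻] = 0.0533 mmol/kg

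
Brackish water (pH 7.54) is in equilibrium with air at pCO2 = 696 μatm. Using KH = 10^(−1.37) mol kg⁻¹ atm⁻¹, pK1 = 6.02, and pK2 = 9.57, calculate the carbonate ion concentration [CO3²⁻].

[CO2*] = KH · pCO2 = 10^(−1.37) × 696×10^-6 = 2.969×10^-5 mol/kg
α₀ = 1/(1 + K1/[H⁺] + K1K2/[H⁺]²) = 1/(1 + 10^+1.52 + 10^-0.51) = 0.02905
DIC = [CO2*]/α₀ = 2.969×10^-5 / 0.02905 = 1.022 mmol/kg
[CO3²⁻] = α₂·DIC; α₂ = 0.008978, so [CO3²⁻] = 0.008978 × 1.022 = 0.00918 mmol/kg = 9.18 μmol/kg

[CO3²⁻] = 9.18 μmol/kg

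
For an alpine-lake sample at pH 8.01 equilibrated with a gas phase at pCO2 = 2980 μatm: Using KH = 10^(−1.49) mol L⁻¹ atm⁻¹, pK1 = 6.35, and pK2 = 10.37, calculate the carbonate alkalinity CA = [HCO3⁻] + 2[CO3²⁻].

CA = 4.45 mmol/L

[CO2*] = KH · pCO2 = 10^(−1.49) × 2980×10^-6 = 9.643×10^-5 mol/L
α₀ = 1/(1 + K1/[H⁺] + K1K2/[H⁺]²) = 1/(1 + 10^+1.66 + 10^-0.70) = 0.02132
DIC = [CO2*]/α₀ = 9.643×10^-5 / 0.02132 = 4.523 mmol/L
CA = (α₁ + 2α₂)·DIC = (0.9744 + 2×0.004254) × 4.523 = 4.45 mmol/L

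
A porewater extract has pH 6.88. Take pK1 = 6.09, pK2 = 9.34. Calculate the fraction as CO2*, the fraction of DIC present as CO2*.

α₀ = 1 / (1 + K1/[H⁺] + K1K2/[H⁺]²) = 1 / (1 + 10^+0.79 + 10^-1.67)
   = 1 / (1 + 6.1660 + 0.021380) = 1/7.1873 = 0.1391

α₀ = 0.139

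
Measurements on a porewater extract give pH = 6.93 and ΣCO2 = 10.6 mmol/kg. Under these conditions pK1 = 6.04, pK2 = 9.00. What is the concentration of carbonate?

α₂ = 1 / (1 + [H⁺]/K2 + [H⁺]²/(K1K2)) = 1 / (1 + 10^+2.07 + 10^+1.18)
   = 1 / (1 + 117.49 + 15.136) = 1/133.63 = 0.007484
[CO3²⁻] = α₂ × DIC = 0.007484 × 10.6 = 0.0793 mmol/kg

[CO3²⁻] = 0.0793 mmol/kg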